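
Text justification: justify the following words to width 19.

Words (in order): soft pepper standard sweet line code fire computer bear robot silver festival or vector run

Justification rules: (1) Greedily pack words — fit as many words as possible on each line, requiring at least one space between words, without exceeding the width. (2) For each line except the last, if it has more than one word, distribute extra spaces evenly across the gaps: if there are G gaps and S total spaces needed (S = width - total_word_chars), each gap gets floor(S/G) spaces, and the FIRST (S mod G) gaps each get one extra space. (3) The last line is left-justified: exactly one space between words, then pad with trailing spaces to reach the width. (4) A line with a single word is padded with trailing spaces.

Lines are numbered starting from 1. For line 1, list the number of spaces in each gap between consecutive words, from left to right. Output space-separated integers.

Line 1: ['soft', 'pepper'] (min_width=11, slack=8)
Line 2: ['standard', 'sweet', 'line'] (min_width=19, slack=0)
Line 3: ['code', 'fire', 'computer'] (min_width=18, slack=1)
Line 4: ['bear', 'robot', 'silver'] (min_width=17, slack=2)
Line 5: ['festival', 'or', 'vector'] (min_width=18, slack=1)
Line 6: ['run'] (min_width=3, slack=16)

Answer: 9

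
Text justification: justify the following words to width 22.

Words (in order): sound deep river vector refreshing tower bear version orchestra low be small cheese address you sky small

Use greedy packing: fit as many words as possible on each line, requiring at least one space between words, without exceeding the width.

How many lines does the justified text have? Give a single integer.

Answer: 6

Derivation:
Line 1: ['sound', 'deep', 'river'] (min_width=16, slack=6)
Line 2: ['vector', 'refreshing'] (min_width=17, slack=5)
Line 3: ['tower', 'bear', 'version'] (min_width=18, slack=4)
Line 4: ['orchestra', 'low', 'be', 'small'] (min_width=22, slack=0)
Line 5: ['cheese', 'address', 'you', 'sky'] (min_width=22, slack=0)
Line 6: ['small'] (min_width=5, slack=17)
Total lines: 6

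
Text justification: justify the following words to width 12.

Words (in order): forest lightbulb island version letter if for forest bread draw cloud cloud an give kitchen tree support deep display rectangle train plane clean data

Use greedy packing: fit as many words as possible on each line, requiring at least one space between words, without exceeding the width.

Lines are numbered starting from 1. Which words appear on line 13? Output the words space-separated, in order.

Line 1: ['forest'] (min_width=6, slack=6)
Line 2: ['lightbulb'] (min_width=9, slack=3)
Line 3: ['island'] (min_width=6, slack=6)
Line 4: ['version'] (min_width=7, slack=5)
Line 5: ['letter', 'if'] (min_width=9, slack=3)
Line 6: ['for', 'forest'] (min_width=10, slack=2)
Line 7: ['bread', 'draw'] (min_width=10, slack=2)
Line 8: ['cloud', 'cloud'] (min_width=11, slack=1)
Line 9: ['an', 'give'] (min_width=7, slack=5)
Line 10: ['kitchen', 'tree'] (min_width=12, slack=0)
Line 11: ['support', 'deep'] (min_width=12, slack=0)
Line 12: ['display'] (min_width=7, slack=5)
Line 13: ['rectangle'] (min_width=9, slack=3)
Line 14: ['train', 'plane'] (min_width=11, slack=1)
Line 15: ['clean', 'data'] (min_width=10, slack=2)

Answer: rectangle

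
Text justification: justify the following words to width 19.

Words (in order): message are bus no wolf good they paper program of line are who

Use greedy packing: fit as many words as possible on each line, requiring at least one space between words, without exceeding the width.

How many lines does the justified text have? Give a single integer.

Line 1: ['message', 'are', 'bus', 'no'] (min_width=18, slack=1)
Line 2: ['wolf', 'good', 'they'] (min_width=14, slack=5)
Line 3: ['paper', 'program', 'of'] (min_width=16, slack=3)
Line 4: ['line', 'are', 'who'] (min_width=12, slack=7)
Total lines: 4

Answer: 4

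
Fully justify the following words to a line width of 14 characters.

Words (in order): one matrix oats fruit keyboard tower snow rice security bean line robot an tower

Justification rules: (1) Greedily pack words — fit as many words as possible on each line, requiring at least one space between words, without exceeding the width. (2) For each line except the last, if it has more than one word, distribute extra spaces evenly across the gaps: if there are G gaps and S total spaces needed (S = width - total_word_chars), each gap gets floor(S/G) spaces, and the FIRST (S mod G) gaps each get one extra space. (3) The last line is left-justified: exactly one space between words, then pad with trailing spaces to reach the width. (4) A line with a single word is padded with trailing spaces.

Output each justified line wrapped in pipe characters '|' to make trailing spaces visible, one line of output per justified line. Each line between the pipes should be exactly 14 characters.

Line 1: ['one', 'matrix'] (min_width=10, slack=4)
Line 2: ['oats', 'fruit'] (min_width=10, slack=4)
Line 3: ['keyboard', 'tower'] (min_width=14, slack=0)
Line 4: ['snow', 'rice'] (min_width=9, slack=5)
Line 5: ['security', 'bean'] (min_width=13, slack=1)
Line 6: ['line', 'robot', 'an'] (min_width=13, slack=1)
Line 7: ['tower'] (min_width=5, slack=9)

Answer: |one     matrix|
|oats     fruit|
|keyboard tower|
|snow      rice|
|security  bean|
|line  robot an|
|tower         |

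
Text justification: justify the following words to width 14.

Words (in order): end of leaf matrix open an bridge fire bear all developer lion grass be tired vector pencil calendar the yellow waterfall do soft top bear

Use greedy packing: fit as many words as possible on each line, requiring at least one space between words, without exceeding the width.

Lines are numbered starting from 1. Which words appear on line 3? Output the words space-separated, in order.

Line 1: ['end', 'of', 'leaf'] (min_width=11, slack=3)
Line 2: ['matrix', 'open', 'an'] (min_width=14, slack=0)
Line 3: ['bridge', 'fire'] (min_width=11, slack=3)
Line 4: ['bear', 'all'] (min_width=8, slack=6)
Line 5: ['developer', 'lion'] (min_width=14, slack=0)
Line 6: ['grass', 'be', 'tired'] (min_width=14, slack=0)
Line 7: ['vector', 'pencil'] (min_width=13, slack=1)
Line 8: ['calendar', 'the'] (min_width=12, slack=2)
Line 9: ['yellow'] (min_width=6, slack=8)
Line 10: ['waterfall', 'do'] (min_width=12, slack=2)
Line 11: ['soft', 'top', 'bear'] (min_width=13, slack=1)

Answer: bridge fire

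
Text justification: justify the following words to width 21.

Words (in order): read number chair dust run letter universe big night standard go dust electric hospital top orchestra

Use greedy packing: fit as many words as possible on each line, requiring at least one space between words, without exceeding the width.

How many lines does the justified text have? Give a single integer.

Answer: 6

Derivation:
Line 1: ['read', 'number', 'chair'] (min_width=17, slack=4)
Line 2: ['dust', 'run', 'letter'] (min_width=15, slack=6)
Line 3: ['universe', 'big', 'night'] (min_width=18, slack=3)
Line 4: ['standard', 'go', 'dust'] (min_width=16, slack=5)
Line 5: ['electric', 'hospital', 'top'] (min_width=21, slack=0)
Line 6: ['orchestra'] (min_width=9, slack=12)
Total lines: 6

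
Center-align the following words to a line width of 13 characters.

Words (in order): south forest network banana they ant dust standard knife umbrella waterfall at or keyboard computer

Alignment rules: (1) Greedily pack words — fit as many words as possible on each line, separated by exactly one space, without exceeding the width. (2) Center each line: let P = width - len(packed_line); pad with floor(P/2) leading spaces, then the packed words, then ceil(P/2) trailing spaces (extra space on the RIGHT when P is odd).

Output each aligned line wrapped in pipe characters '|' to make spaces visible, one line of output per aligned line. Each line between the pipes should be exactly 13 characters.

Answer: |south forest |
|   network   |
| banana they |
|  ant dust   |
|  standard   |
|    knife    |
|  umbrella   |
|waterfall at |
| or keyboard |
|  computer   |

Derivation:
Line 1: ['south', 'forest'] (min_width=12, slack=1)
Line 2: ['network'] (min_width=7, slack=6)
Line 3: ['banana', 'they'] (min_width=11, slack=2)
Line 4: ['ant', 'dust'] (min_width=8, slack=5)
Line 5: ['standard'] (min_width=8, slack=5)
Line 6: ['knife'] (min_width=5, slack=8)
Line 7: ['umbrella'] (min_width=8, slack=5)
Line 8: ['waterfall', 'at'] (min_width=12, slack=1)
Line 9: ['or', 'keyboard'] (min_width=11, slack=2)
Line 10: ['computer'] (min_width=8, slack=5)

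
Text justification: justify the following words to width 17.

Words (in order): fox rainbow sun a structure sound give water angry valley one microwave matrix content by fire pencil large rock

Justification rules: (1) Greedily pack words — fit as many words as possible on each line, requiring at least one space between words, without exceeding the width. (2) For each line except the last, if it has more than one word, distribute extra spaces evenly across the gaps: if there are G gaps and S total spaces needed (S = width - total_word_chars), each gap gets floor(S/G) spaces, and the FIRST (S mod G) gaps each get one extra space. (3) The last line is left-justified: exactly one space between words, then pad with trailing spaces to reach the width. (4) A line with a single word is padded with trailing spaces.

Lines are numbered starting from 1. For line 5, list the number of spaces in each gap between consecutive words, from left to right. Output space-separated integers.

Answer: 2

Derivation:
Line 1: ['fox', 'rainbow', 'sun', 'a'] (min_width=17, slack=0)
Line 2: ['structure', 'sound'] (min_width=15, slack=2)
Line 3: ['give', 'water', 'angry'] (min_width=16, slack=1)
Line 4: ['valley', 'one'] (min_width=10, slack=7)
Line 5: ['microwave', 'matrix'] (min_width=16, slack=1)
Line 6: ['content', 'by', 'fire'] (min_width=15, slack=2)
Line 7: ['pencil', 'large', 'rock'] (min_width=17, slack=0)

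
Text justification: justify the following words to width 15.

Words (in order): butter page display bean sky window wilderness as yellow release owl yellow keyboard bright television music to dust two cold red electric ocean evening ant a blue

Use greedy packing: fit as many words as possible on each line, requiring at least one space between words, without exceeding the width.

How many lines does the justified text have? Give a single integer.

Answer: 13

Derivation:
Line 1: ['butter', 'page'] (min_width=11, slack=4)
Line 2: ['display', 'bean'] (min_width=12, slack=3)
Line 3: ['sky', 'window'] (min_width=10, slack=5)
Line 4: ['wilderness', 'as'] (min_width=13, slack=2)
Line 5: ['yellow', 'release'] (min_width=14, slack=1)
Line 6: ['owl', 'yellow'] (min_width=10, slack=5)
Line 7: ['keyboard', 'bright'] (min_width=15, slack=0)
Line 8: ['television'] (min_width=10, slack=5)
Line 9: ['music', 'to', 'dust'] (min_width=13, slack=2)
Line 10: ['two', 'cold', 'red'] (min_width=12, slack=3)
Line 11: ['electric', 'ocean'] (min_width=14, slack=1)
Line 12: ['evening', 'ant', 'a'] (min_width=13, slack=2)
Line 13: ['blue'] (min_width=4, slack=11)
Total lines: 13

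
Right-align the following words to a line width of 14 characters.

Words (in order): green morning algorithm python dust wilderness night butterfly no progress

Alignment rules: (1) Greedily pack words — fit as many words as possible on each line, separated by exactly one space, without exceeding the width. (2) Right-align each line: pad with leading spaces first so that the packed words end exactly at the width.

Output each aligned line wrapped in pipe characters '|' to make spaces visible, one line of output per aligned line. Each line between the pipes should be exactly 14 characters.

Answer: | green morning|
|     algorithm|
|   python dust|
|    wilderness|
|         night|
|  butterfly no|
|      progress|

Derivation:
Line 1: ['green', 'morning'] (min_width=13, slack=1)
Line 2: ['algorithm'] (min_width=9, slack=5)
Line 3: ['python', 'dust'] (min_width=11, slack=3)
Line 4: ['wilderness'] (min_width=10, slack=4)
Line 5: ['night'] (min_width=5, slack=9)
Line 6: ['butterfly', 'no'] (min_width=12, slack=2)
Line 7: ['progress'] (min_width=8, slack=6)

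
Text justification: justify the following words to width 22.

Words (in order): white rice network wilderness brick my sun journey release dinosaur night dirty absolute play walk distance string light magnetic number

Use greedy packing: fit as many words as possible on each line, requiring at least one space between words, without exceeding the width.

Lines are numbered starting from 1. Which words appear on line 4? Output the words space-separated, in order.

Answer: dinosaur night dirty

Derivation:
Line 1: ['white', 'rice', 'network'] (min_width=18, slack=4)
Line 2: ['wilderness', 'brick', 'my'] (min_width=19, slack=3)
Line 3: ['sun', 'journey', 'release'] (min_width=19, slack=3)
Line 4: ['dinosaur', 'night', 'dirty'] (min_width=20, slack=2)
Line 5: ['absolute', 'play', 'walk'] (min_width=18, slack=4)
Line 6: ['distance', 'string', 'light'] (min_width=21, slack=1)
Line 7: ['magnetic', 'number'] (min_width=15, slack=7)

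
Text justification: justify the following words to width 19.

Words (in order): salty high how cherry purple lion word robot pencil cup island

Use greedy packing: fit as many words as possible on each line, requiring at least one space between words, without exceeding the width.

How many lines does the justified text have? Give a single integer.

Answer: 4

Derivation:
Line 1: ['salty', 'high', 'how'] (min_width=14, slack=5)
Line 2: ['cherry', 'purple', 'lion'] (min_width=18, slack=1)
Line 3: ['word', 'robot', 'pencil'] (min_width=17, slack=2)
Line 4: ['cup', 'island'] (min_width=10, slack=9)
Total lines: 4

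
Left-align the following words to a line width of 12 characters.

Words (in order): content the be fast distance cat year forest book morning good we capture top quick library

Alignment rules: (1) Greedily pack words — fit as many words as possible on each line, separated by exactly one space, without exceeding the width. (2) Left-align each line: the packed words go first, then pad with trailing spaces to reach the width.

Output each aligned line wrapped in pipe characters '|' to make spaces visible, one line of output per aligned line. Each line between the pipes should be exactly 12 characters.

Line 1: ['content', 'the'] (min_width=11, slack=1)
Line 2: ['be', 'fast'] (min_width=7, slack=5)
Line 3: ['distance', 'cat'] (min_width=12, slack=0)
Line 4: ['year', 'forest'] (min_width=11, slack=1)
Line 5: ['book', 'morning'] (min_width=12, slack=0)
Line 6: ['good', 'we'] (min_width=7, slack=5)
Line 7: ['capture', 'top'] (min_width=11, slack=1)
Line 8: ['quick'] (min_width=5, slack=7)
Line 9: ['library'] (min_width=7, slack=5)

Answer: |content the |
|be fast     |
|distance cat|
|year forest |
|book morning|
|good we     |
|capture top |
|quick       |
|library     |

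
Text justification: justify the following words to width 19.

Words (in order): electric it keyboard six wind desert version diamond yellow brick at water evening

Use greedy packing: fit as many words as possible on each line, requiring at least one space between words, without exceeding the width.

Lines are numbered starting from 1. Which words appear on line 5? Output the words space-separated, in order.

Line 1: ['electric', 'it'] (min_width=11, slack=8)
Line 2: ['keyboard', 'six', 'wind'] (min_width=17, slack=2)
Line 3: ['desert', 'version'] (min_width=14, slack=5)
Line 4: ['diamond', 'yellow'] (min_width=14, slack=5)
Line 5: ['brick', 'at', 'water'] (min_width=14, slack=5)
Line 6: ['evening'] (min_width=7, slack=12)

Answer: brick at water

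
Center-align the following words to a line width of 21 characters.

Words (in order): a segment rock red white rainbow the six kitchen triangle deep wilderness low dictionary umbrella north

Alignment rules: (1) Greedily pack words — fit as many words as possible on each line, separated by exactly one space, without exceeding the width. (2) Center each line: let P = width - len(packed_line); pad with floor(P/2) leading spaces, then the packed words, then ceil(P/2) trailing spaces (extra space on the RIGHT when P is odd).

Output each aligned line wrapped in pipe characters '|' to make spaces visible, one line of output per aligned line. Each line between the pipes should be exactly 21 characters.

Line 1: ['a', 'segment', 'rock', 'red'] (min_width=18, slack=3)
Line 2: ['white', 'rainbow', 'the', 'six'] (min_width=21, slack=0)
Line 3: ['kitchen', 'triangle', 'deep'] (min_width=21, slack=0)
Line 4: ['wilderness', 'low'] (min_width=14, slack=7)
Line 5: ['dictionary', 'umbrella'] (min_width=19, slack=2)
Line 6: ['north'] (min_width=5, slack=16)

Answer: | a segment rock red  |
|white rainbow the six|
|kitchen triangle deep|
|   wilderness low    |
| dictionary umbrella |
|        north        |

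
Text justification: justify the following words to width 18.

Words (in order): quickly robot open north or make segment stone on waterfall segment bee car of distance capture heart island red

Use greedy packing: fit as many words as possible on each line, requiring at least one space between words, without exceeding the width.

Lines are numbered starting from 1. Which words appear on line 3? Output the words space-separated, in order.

Answer: segment stone on

Derivation:
Line 1: ['quickly', 'robot', 'open'] (min_width=18, slack=0)
Line 2: ['north', 'or', 'make'] (min_width=13, slack=5)
Line 3: ['segment', 'stone', 'on'] (min_width=16, slack=2)
Line 4: ['waterfall', 'segment'] (min_width=17, slack=1)
Line 5: ['bee', 'car', 'of'] (min_width=10, slack=8)
Line 6: ['distance', 'capture'] (min_width=16, slack=2)
Line 7: ['heart', 'island', 'red'] (min_width=16, slack=2)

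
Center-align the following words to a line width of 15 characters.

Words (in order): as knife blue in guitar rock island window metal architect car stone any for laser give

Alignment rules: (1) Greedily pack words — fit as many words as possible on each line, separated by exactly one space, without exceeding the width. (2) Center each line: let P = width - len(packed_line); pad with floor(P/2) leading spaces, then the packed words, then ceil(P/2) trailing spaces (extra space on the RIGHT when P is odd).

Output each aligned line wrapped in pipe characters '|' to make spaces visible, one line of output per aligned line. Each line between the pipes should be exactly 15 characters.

Answer: | as knife blue |
|in guitar rock |
| island window |
|metal architect|
| car stone any |
|for laser give |

Derivation:
Line 1: ['as', 'knife', 'blue'] (min_width=13, slack=2)
Line 2: ['in', 'guitar', 'rock'] (min_width=14, slack=1)
Line 3: ['island', 'window'] (min_width=13, slack=2)
Line 4: ['metal', 'architect'] (min_width=15, slack=0)
Line 5: ['car', 'stone', 'any'] (min_width=13, slack=2)
Line 6: ['for', 'laser', 'give'] (min_width=14, slack=1)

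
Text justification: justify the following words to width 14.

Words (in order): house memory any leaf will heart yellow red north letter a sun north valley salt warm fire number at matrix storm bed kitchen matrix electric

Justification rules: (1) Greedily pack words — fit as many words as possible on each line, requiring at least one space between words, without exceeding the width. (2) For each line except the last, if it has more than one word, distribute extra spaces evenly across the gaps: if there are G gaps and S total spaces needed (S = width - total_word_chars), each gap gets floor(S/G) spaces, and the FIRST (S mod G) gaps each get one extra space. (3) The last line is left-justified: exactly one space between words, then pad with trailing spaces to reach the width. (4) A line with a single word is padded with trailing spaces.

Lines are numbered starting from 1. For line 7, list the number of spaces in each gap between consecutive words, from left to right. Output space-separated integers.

Line 1: ['house', 'memory'] (min_width=12, slack=2)
Line 2: ['any', 'leaf', 'will'] (min_width=13, slack=1)
Line 3: ['heart', 'yellow'] (min_width=12, slack=2)
Line 4: ['red', 'north'] (min_width=9, slack=5)
Line 5: ['letter', 'a', 'sun'] (min_width=12, slack=2)
Line 6: ['north', 'valley'] (min_width=12, slack=2)
Line 7: ['salt', 'warm', 'fire'] (min_width=14, slack=0)
Line 8: ['number', 'at'] (min_width=9, slack=5)
Line 9: ['matrix', 'storm'] (min_width=12, slack=2)
Line 10: ['bed', 'kitchen'] (min_width=11, slack=3)
Line 11: ['matrix'] (min_width=6, slack=8)
Line 12: ['electric'] (min_width=8, slack=6)

Answer: 1 1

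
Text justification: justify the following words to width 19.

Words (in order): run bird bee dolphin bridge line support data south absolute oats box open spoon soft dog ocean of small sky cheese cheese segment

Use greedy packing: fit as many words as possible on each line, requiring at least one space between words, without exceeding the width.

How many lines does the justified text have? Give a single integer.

Line 1: ['run', 'bird', 'bee'] (min_width=12, slack=7)
Line 2: ['dolphin', 'bridge', 'line'] (min_width=19, slack=0)
Line 3: ['support', 'data', 'south'] (min_width=18, slack=1)
Line 4: ['absolute', 'oats', 'box'] (min_width=17, slack=2)
Line 5: ['open', 'spoon', 'soft', 'dog'] (min_width=19, slack=0)
Line 6: ['ocean', 'of', 'small', 'sky'] (min_width=18, slack=1)
Line 7: ['cheese', 'cheese'] (min_width=13, slack=6)
Line 8: ['segment'] (min_width=7, slack=12)
Total lines: 8

Answer: 8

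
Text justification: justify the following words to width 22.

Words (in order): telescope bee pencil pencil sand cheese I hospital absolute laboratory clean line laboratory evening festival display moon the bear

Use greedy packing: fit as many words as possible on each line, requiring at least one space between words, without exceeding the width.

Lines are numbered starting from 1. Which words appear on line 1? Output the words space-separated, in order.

Line 1: ['telescope', 'bee', 'pencil'] (min_width=20, slack=2)
Line 2: ['pencil', 'sand', 'cheese', 'I'] (min_width=20, slack=2)
Line 3: ['hospital', 'absolute'] (min_width=17, slack=5)
Line 4: ['laboratory', 'clean', 'line'] (min_width=21, slack=1)
Line 5: ['laboratory', 'evening'] (min_width=18, slack=4)
Line 6: ['festival', 'display', 'moon'] (min_width=21, slack=1)
Line 7: ['the', 'bear'] (min_width=8, slack=14)

Answer: telescope bee pencil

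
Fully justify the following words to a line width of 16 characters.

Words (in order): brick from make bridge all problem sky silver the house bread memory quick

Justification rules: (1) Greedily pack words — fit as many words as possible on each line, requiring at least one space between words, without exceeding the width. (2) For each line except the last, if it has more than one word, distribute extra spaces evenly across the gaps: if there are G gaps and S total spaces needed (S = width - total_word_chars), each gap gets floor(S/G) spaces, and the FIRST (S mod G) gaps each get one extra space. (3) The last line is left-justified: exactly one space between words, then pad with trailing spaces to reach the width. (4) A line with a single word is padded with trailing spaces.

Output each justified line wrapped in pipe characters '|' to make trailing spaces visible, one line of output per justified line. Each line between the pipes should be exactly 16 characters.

Answer: |brick  from make|
|bridge       all|
|problem      sky|
|silver the house|
|bread     memory|
|quick           |

Derivation:
Line 1: ['brick', 'from', 'make'] (min_width=15, slack=1)
Line 2: ['bridge', 'all'] (min_width=10, slack=6)
Line 3: ['problem', 'sky'] (min_width=11, slack=5)
Line 4: ['silver', 'the', 'house'] (min_width=16, slack=0)
Line 5: ['bread', 'memory'] (min_width=12, slack=4)
Line 6: ['quick'] (min_width=5, slack=11)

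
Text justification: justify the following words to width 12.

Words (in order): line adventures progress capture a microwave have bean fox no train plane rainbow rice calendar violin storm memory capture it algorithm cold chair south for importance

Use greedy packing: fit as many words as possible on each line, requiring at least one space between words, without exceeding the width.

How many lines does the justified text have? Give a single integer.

Answer: 17

Derivation:
Line 1: ['line'] (min_width=4, slack=8)
Line 2: ['adventures'] (min_width=10, slack=2)
Line 3: ['progress'] (min_width=8, slack=4)
Line 4: ['capture', 'a'] (min_width=9, slack=3)
Line 5: ['microwave'] (min_width=9, slack=3)
Line 6: ['have', 'bean'] (min_width=9, slack=3)
Line 7: ['fox', 'no', 'train'] (min_width=12, slack=0)
Line 8: ['plane'] (min_width=5, slack=7)
Line 9: ['rainbow', 'rice'] (min_width=12, slack=0)
Line 10: ['calendar'] (min_width=8, slack=4)
Line 11: ['violin', 'storm'] (min_width=12, slack=0)
Line 12: ['memory'] (min_width=6, slack=6)
Line 13: ['capture', 'it'] (min_width=10, slack=2)
Line 14: ['algorithm'] (min_width=9, slack=3)
Line 15: ['cold', 'chair'] (min_width=10, slack=2)
Line 16: ['south', 'for'] (min_width=9, slack=3)
Line 17: ['importance'] (min_width=10, slack=2)
Total lines: 17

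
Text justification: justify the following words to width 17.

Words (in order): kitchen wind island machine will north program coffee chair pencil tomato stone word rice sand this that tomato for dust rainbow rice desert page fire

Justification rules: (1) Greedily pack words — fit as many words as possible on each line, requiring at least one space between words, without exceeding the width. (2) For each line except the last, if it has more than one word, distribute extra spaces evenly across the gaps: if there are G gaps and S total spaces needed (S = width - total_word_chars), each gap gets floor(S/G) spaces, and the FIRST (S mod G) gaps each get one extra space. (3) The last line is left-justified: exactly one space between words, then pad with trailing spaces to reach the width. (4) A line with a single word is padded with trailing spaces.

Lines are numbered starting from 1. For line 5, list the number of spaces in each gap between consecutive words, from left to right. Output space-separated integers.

Answer: 6

Derivation:
Line 1: ['kitchen', 'wind'] (min_width=12, slack=5)
Line 2: ['island', 'machine'] (min_width=14, slack=3)
Line 3: ['will', 'north'] (min_width=10, slack=7)
Line 4: ['program', 'coffee'] (min_width=14, slack=3)
Line 5: ['chair', 'pencil'] (min_width=12, slack=5)
Line 6: ['tomato', 'stone', 'word'] (min_width=17, slack=0)
Line 7: ['rice', 'sand', 'this'] (min_width=14, slack=3)
Line 8: ['that', 'tomato', 'for'] (min_width=15, slack=2)
Line 9: ['dust', 'rainbow', 'rice'] (min_width=17, slack=0)
Line 10: ['desert', 'page', 'fire'] (min_width=16, slack=1)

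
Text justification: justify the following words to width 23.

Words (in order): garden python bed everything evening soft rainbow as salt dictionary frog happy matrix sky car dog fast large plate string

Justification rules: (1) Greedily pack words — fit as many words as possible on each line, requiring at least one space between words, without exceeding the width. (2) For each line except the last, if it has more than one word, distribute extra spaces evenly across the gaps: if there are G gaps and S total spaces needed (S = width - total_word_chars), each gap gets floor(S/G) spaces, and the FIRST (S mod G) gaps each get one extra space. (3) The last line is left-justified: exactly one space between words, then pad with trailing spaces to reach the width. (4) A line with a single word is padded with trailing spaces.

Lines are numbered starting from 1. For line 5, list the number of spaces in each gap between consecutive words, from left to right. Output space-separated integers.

Answer: 1 1 1 1

Derivation:
Line 1: ['garden', 'python', 'bed'] (min_width=17, slack=6)
Line 2: ['everything', 'evening', 'soft'] (min_width=23, slack=0)
Line 3: ['rainbow', 'as', 'salt'] (min_width=15, slack=8)
Line 4: ['dictionary', 'frog', 'happy'] (min_width=21, slack=2)
Line 5: ['matrix', 'sky', 'car', 'dog', 'fast'] (min_width=23, slack=0)
Line 6: ['large', 'plate', 'string'] (min_width=18, slack=5)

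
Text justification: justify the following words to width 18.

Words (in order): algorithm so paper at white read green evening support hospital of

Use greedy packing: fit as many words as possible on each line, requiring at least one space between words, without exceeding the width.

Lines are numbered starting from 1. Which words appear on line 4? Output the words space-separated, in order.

Answer: support hospital

Derivation:
Line 1: ['algorithm', 'so', 'paper'] (min_width=18, slack=0)
Line 2: ['at', 'white', 'read'] (min_width=13, slack=5)
Line 3: ['green', 'evening'] (min_width=13, slack=5)
Line 4: ['support', 'hospital'] (min_width=16, slack=2)
Line 5: ['of'] (min_width=2, slack=16)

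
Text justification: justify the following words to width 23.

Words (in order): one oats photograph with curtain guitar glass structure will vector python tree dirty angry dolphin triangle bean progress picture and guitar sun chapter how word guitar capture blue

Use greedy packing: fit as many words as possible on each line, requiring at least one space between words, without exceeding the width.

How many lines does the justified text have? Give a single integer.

Answer: 9

Derivation:
Line 1: ['one', 'oats', 'photograph'] (min_width=19, slack=4)
Line 2: ['with', 'curtain', 'guitar'] (min_width=19, slack=4)
Line 3: ['glass', 'structure', 'will'] (min_width=20, slack=3)
Line 4: ['vector', 'python', 'tree'] (min_width=18, slack=5)
Line 5: ['dirty', 'angry', 'dolphin'] (min_width=19, slack=4)
Line 6: ['triangle', 'bean', 'progress'] (min_width=22, slack=1)
Line 7: ['picture', 'and', 'guitar', 'sun'] (min_width=22, slack=1)
Line 8: ['chapter', 'how', 'word', 'guitar'] (min_width=23, slack=0)
Line 9: ['capture', 'blue'] (min_width=12, slack=11)
Total lines: 9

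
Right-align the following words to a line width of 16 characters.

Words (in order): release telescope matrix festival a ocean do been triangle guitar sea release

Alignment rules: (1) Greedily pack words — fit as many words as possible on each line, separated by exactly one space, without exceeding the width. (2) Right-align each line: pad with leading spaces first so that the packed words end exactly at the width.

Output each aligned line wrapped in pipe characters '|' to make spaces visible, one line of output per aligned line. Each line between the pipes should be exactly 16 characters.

Answer: |         release|
|telescope matrix|
|festival a ocean|
|do been triangle|
|      guitar sea|
|         release|

Derivation:
Line 1: ['release'] (min_width=7, slack=9)
Line 2: ['telescope', 'matrix'] (min_width=16, slack=0)
Line 3: ['festival', 'a', 'ocean'] (min_width=16, slack=0)
Line 4: ['do', 'been', 'triangle'] (min_width=16, slack=0)
Line 5: ['guitar', 'sea'] (min_width=10, slack=6)
Line 6: ['release'] (min_width=7, slack=9)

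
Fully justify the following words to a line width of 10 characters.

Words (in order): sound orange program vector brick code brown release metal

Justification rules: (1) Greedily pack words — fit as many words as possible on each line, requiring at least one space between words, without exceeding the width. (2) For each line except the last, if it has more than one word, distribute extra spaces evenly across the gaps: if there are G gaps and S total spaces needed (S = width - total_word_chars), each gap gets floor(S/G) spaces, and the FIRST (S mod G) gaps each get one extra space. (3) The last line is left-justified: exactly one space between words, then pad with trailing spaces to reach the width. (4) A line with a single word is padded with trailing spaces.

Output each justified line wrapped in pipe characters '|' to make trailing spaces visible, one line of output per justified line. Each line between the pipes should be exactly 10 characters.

Answer: |sound     |
|orange    |
|program   |
|vector    |
|brick code|
|brown     |
|release   |
|metal     |

Derivation:
Line 1: ['sound'] (min_width=5, slack=5)
Line 2: ['orange'] (min_width=6, slack=4)
Line 3: ['program'] (min_width=7, slack=3)
Line 4: ['vector'] (min_width=6, slack=4)
Line 5: ['brick', 'code'] (min_width=10, slack=0)
Line 6: ['brown'] (min_width=5, slack=5)
Line 7: ['release'] (min_width=7, slack=3)
Line 8: ['metal'] (min_width=5, slack=5)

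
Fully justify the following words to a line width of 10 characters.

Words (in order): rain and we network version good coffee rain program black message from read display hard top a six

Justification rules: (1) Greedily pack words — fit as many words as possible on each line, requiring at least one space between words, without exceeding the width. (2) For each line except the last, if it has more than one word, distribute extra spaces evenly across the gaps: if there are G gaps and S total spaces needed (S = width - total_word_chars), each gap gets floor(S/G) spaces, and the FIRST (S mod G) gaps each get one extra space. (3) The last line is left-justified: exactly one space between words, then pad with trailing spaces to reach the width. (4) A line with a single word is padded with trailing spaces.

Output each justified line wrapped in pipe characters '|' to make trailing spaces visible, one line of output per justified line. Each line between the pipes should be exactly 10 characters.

Line 1: ['rain', 'and'] (min_width=8, slack=2)
Line 2: ['we', 'network'] (min_width=10, slack=0)
Line 3: ['version'] (min_width=7, slack=3)
Line 4: ['good'] (min_width=4, slack=6)
Line 5: ['coffee'] (min_width=6, slack=4)
Line 6: ['rain'] (min_width=4, slack=6)
Line 7: ['program'] (min_width=7, slack=3)
Line 8: ['black'] (min_width=5, slack=5)
Line 9: ['message'] (min_width=7, slack=3)
Line 10: ['from', 'read'] (min_width=9, slack=1)
Line 11: ['display'] (min_width=7, slack=3)
Line 12: ['hard', 'top', 'a'] (min_width=10, slack=0)
Line 13: ['six'] (min_width=3, slack=7)

Answer: |rain   and|
|we network|
|version   |
|good      |
|coffee    |
|rain      |
|program   |
|black     |
|message   |
|from  read|
|display   |
|hard top a|
|six       |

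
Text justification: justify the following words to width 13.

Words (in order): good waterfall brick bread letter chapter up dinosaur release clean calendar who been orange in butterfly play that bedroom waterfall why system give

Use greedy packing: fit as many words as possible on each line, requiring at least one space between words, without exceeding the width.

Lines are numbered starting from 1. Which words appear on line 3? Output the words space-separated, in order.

Answer: brick bread

Derivation:
Line 1: ['good'] (min_width=4, slack=9)
Line 2: ['waterfall'] (min_width=9, slack=4)
Line 3: ['brick', 'bread'] (min_width=11, slack=2)
Line 4: ['letter'] (min_width=6, slack=7)
Line 5: ['chapter', 'up'] (min_width=10, slack=3)
Line 6: ['dinosaur'] (min_width=8, slack=5)
Line 7: ['release', 'clean'] (min_width=13, slack=0)
Line 8: ['calendar', 'who'] (min_width=12, slack=1)
Line 9: ['been', 'orange'] (min_width=11, slack=2)
Line 10: ['in', 'butterfly'] (min_width=12, slack=1)
Line 11: ['play', 'that'] (min_width=9, slack=4)
Line 12: ['bedroom'] (min_width=7, slack=6)
Line 13: ['waterfall', 'why'] (min_width=13, slack=0)
Line 14: ['system', 'give'] (min_width=11, slack=2)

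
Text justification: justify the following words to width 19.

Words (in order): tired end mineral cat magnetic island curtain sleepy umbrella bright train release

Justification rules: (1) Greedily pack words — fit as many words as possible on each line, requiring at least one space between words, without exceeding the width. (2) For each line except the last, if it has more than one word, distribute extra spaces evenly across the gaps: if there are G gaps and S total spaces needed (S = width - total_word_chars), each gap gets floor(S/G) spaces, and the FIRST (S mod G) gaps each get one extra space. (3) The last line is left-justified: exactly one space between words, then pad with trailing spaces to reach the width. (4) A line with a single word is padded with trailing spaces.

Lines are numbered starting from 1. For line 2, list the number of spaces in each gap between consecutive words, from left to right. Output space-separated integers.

Line 1: ['tired', 'end', 'mineral'] (min_width=17, slack=2)
Line 2: ['cat', 'magnetic', 'island'] (min_width=19, slack=0)
Line 3: ['curtain', 'sleepy'] (min_width=14, slack=5)
Line 4: ['umbrella', 'bright'] (min_width=15, slack=4)
Line 5: ['train', 'release'] (min_width=13, slack=6)

Answer: 1 1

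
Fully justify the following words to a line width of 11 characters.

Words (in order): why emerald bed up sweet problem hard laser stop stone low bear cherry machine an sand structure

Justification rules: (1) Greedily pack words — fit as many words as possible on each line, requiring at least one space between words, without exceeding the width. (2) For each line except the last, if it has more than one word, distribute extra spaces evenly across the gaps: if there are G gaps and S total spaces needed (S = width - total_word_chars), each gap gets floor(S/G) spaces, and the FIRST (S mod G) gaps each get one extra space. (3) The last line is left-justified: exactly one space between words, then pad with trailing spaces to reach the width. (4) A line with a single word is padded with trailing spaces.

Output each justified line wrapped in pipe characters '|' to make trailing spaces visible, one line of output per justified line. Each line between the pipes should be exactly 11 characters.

Answer: |why emerald|
|bed      up|
|sweet      |
|problem    |
|hard  laser|
|stop  stone|
|low    bear|
|cherry     |
|machine  an|
|sand       |
|structure  |

Derivation:
Line 1: ['why', 'emerald'] (min_width=11, slack=0)
Line 2: ['bed', 'up'] (min_width=6, slack=5)
Line 3: ['sweet'] (min_width=5, slack=6)
Line 4: ['problem'] (min_width=7, slack=4)
Line 5: ['hard', 'laser'] (min_width=10, slack=1)
Line 6: ['stop', 'stone'] (min_width=10, slack=1)
Line 7: ['low', 'bear'] (min_width=8, slack=3)
Line 8: ['cherry'] (min_width=6, slack=5)
Line 9: ['machine', 'an'] (min_width=10, slack=1)
Line 10: ['sand'] (min_width=4, slack=7)
Line 11: ['structure'] (min_width=9, slack=2)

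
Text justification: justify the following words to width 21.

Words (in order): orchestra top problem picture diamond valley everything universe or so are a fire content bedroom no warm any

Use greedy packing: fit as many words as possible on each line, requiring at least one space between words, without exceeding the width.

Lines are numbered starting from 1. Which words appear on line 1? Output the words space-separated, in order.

Line 1: ['orchestra', 'top', 'problem'] (min_width=21, slack=0)
Line 2: ['picture', 'diamond'] (min_width=15, slack=6)
Line 3: ['valley', 'everything'] (min_width=17, slack=4)
Line 4: ['universe', 'or', 'so', 'are', 'a'] (min_width=20, slack=1)
Line 5: ['fire', 'content', 'bedroom'] (min_width=20, slack=1)
Line 6: ['no', 'warm', 'any'] (min_width=11, slack=10)

Answer: orchestra top problem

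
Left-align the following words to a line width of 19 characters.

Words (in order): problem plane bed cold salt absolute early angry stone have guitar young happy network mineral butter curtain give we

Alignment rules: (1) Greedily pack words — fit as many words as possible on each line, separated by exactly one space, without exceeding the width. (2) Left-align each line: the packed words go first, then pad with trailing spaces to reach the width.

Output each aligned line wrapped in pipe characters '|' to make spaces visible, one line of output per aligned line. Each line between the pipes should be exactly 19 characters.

Answer: |problem plane bed  |
|cold salt absolute |
|early angry stone  |
|have guitar young  |
|happy network      |
|mineral butter     |
|curtain give we    |

Derivation:
Line 1: ['problem', 'plane', 'bed'] (min_width=17, slack=2)
Line 2: ['cold', 'salt', 'absolute'] (min_width=18, slack=1)
Line 3: ['early', 'angry', 'stone'] (min_width=17, slack=2)
Line 4: ['have', 'guitar', 'young'] (min_width=17, slack=2)
Line 5: ['happy', 'network'] (min_width=13, slack=6)
Line 6: ['mineral', 'butter'] (min_width=14, slack=5)
Line 7: ['curtain', 'give', 'we'] (min_width=15, slack=4)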